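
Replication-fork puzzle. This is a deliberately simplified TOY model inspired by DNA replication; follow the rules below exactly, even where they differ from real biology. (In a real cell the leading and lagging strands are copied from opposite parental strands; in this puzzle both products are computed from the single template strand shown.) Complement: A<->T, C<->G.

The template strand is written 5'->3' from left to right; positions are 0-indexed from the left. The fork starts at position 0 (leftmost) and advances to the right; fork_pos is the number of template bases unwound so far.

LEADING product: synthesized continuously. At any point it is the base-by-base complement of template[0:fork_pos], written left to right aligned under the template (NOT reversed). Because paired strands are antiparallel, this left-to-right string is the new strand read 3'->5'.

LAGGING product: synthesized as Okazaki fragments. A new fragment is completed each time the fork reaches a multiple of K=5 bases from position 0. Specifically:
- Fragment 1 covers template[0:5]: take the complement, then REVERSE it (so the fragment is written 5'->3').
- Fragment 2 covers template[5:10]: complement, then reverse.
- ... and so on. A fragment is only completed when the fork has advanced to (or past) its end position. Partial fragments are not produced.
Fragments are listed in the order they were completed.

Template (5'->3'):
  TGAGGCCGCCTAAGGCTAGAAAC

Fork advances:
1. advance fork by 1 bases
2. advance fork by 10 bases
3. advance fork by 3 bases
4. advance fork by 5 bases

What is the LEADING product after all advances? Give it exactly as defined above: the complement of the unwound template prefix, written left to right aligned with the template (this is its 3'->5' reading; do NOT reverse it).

Step 1: advance 1 -> fork_pos = 0 + 1 = 1.
Step 2: advance 10 -> fork_pos = 1 + 10 = 11.
Step 3: advance 3 -> fork_pos = 11 + 3 = 14.
Step 4: advance 5 -> fork_pos = 14 + 5 = 19.
Unwound prefix: template[0:19] = TGAGGCCGCCTAAGGCTAG
Complement it base by base (A<->T, C<->G), keeping left-to-right order:
  [0:5] TGAGG -> ACTCC
  [5:10] CCGCC -> GGCGG
  [10:15] TAAGG -> ATTCC
  [15:19] CTAG -> GATC
Concatenate: ACTCCGGCGGATTCCGATC (length 19; written aligned with the template, i.e. 3'->5').

Answer: ACTCCGGCGGATTCCGATC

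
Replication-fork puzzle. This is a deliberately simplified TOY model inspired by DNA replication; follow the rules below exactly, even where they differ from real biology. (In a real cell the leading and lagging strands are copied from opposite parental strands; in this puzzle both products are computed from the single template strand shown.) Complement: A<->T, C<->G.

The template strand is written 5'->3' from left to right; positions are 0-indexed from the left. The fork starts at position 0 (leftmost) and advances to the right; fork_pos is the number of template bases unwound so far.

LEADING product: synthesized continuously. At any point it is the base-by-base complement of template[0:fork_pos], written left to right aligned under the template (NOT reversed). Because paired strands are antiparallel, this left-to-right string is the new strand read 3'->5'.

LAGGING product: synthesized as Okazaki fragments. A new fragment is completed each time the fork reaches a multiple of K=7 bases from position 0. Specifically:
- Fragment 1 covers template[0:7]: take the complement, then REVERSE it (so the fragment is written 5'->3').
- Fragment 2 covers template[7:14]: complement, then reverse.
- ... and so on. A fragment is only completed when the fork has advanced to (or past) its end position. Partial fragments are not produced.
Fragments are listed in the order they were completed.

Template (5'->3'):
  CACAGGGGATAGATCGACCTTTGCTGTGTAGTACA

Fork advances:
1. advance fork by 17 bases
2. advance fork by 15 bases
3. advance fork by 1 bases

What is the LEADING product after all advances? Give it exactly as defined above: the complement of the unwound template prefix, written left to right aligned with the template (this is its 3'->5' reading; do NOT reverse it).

Answer: GTGTCCCCTATCTAGCTGGAAACGACACATCAT

Derivation:
Step 1: advance 17 -> fork_pos = 0 + 17 = 17.
Step 2: advance 15 -> fork_pos = 17 + 15 = 32.
Step 3: advance 1 -> fork_pos = 32 + 1 = 33.
Unwound prefix: template[0:33] = CACAGGGGATAGATCGACCTTTGCTGTGTAGTA
Complement it base by base (A<->T, C<->G), keeping left-to-right order:
  [0:5] CACAG -> GTGTC
  [5:10] GGGAT -> CCCTA
  [10:15] AGATC -> TCTAG
  [15:20] GACCT -> CTGGA
  [20:25] TTGCT -> AACGA
  [25:30] GTGTA -> CACAT
  [30:33] GTA -> CAT
Concatenate: GTGTCCCCTATCTAGCTGGAAACGACACATCAT (length 33; written aligned with the template, i.e. 3'->5').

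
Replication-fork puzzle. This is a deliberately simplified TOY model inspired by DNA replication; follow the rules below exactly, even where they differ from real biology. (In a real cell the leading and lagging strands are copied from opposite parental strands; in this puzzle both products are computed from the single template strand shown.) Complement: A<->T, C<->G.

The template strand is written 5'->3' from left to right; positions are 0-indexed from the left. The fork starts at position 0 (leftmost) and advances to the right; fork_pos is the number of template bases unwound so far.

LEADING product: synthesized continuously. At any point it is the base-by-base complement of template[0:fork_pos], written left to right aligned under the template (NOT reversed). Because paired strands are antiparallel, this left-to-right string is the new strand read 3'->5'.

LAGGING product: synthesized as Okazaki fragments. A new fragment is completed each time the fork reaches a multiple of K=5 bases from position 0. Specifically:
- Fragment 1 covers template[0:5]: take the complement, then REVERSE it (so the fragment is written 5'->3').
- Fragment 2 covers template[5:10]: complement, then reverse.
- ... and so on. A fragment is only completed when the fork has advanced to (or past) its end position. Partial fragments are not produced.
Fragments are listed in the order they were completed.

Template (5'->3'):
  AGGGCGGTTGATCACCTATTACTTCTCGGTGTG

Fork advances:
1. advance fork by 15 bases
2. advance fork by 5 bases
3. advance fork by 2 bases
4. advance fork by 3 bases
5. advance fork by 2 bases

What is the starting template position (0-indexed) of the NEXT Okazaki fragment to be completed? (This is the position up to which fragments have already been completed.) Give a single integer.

Step 1: advance 15 -> fork_pos = 0 + 15 = 15. Reached multiple(s) of 5: 5, 10, 15 -> fragments 1-3 completed (3 total).
Step 2: advance 5 -> fork_pos = 15 + 5 = 20. Reached multiple(s) of 5: 20 -> fragment 4 completed (4 total).
Step 3: advance 2 -> fork_pos = 20 + 2 = 22. Next multiple of 5 is 25 (not reached); still 4 fragment(s).
Step 4: advance 3 -> fork_pos = 22 + 3 = 25. Reached multiple(s) of 5: 25 -> fragment 5 completed (5 total).
Step 5: advance 2 -> fork_pos = 25 + 2 = 27. Next multiple of 5 is 30 (not reached); still 5 fragment(s).
5 fragment(s) completed, covering template[0:25] (5 x 5 = 25). The next fragment, fragment 6, covers template[25:30], so it starts at position 25.

Answer: 25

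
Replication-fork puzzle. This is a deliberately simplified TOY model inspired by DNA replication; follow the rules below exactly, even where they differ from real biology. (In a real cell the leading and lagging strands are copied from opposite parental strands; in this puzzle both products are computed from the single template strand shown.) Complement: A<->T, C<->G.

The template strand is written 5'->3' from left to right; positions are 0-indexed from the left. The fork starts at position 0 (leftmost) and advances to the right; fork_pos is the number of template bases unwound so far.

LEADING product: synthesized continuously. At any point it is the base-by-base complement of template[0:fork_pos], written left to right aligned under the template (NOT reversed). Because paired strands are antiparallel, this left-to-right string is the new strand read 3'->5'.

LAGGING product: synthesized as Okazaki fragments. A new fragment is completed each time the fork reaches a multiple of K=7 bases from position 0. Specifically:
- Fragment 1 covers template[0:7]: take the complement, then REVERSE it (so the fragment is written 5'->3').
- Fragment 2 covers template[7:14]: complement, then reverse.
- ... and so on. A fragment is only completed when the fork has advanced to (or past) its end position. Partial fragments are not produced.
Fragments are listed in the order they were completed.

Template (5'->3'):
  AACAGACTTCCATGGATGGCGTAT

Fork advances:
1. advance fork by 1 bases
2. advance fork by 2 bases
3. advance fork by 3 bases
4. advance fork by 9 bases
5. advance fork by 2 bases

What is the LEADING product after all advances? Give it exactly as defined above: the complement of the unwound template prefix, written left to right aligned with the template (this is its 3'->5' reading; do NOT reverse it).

Step 1: advance 1 -> fork_pos = 0 + 1 = 1.
Step 2: advance 2 -> fork_pos = 1 + 2 = 3.
Step 3: advance 3 -> fork_pos = 3 + 3 = 6.
Step 4: advance 9 -> fork_pos = 6 + 9 = 15.
Step 5: advance 2 -> fork_pos = 15 + 2 = 17.
Unwound prefix: template[0:17] = AACAGACTTCCATGGAT
Complement it base by base (A<->T, C<->G), keeping left-to-right order:
  [0:5] AACAG -> TTGTC
  [5:10] ACTTC -> TGAAG
  [10:15] CATGG -> GTACC
  [15:17] AT -> TA
Concatenate: TTGTCTGAAGGTACCTA (length 17; written aligned with the template, i.e. 3'->5').

Answer: TTGTCTGAAGGTACCTA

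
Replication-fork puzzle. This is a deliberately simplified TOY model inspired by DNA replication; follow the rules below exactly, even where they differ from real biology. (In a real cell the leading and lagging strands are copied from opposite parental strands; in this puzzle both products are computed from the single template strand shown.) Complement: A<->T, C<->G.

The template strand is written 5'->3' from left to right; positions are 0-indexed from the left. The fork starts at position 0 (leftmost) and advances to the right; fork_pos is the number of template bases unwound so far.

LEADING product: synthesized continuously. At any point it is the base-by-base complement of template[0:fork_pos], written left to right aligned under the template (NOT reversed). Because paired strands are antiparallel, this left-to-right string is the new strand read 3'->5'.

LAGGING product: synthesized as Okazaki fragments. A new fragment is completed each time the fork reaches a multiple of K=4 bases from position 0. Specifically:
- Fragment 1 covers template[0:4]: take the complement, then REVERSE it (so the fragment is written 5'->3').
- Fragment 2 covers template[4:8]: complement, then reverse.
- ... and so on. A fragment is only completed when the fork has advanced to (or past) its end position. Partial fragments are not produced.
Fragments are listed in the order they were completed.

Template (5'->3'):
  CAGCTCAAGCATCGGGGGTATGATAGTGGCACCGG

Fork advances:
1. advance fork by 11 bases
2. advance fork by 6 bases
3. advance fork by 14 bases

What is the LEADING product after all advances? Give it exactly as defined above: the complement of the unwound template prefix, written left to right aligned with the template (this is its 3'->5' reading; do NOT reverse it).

Answer: GTCGAGTTCGTAGCCCCCATACTATCACCGT

Derivation:
Step 1: advance 11 -> fork_pos = 0 + 11 = 11.
Step 2: advance 6 -> fork_pos = 11 + 6 = 17.
Step 3: advance 14 -> fork_pos = 17 + 14 = 31.
Unwound prefix: template[0:31] = CAGCTCAAGCATCGGGGGTATGATAGTGGCA
Complement it base by base (A<->T, C<->G), keeping left-to-right order:
  [0:5] CAGCT -> GTCGA
  [5:10] CAAGC -> GTTCG
  [10:15] ATCGG -> TAGCC
  [15:20] GGGTA -> CCCAT
  [20:25] TGATA -> ACTAT
  [25:30] GTGGC -> CACCG
  [30:31] A -> T
Concatenate: GTCGAGTTCGTAGCCCCCATACTATCACCGT (length 31; written aligned with the template, i.e. 3'->5').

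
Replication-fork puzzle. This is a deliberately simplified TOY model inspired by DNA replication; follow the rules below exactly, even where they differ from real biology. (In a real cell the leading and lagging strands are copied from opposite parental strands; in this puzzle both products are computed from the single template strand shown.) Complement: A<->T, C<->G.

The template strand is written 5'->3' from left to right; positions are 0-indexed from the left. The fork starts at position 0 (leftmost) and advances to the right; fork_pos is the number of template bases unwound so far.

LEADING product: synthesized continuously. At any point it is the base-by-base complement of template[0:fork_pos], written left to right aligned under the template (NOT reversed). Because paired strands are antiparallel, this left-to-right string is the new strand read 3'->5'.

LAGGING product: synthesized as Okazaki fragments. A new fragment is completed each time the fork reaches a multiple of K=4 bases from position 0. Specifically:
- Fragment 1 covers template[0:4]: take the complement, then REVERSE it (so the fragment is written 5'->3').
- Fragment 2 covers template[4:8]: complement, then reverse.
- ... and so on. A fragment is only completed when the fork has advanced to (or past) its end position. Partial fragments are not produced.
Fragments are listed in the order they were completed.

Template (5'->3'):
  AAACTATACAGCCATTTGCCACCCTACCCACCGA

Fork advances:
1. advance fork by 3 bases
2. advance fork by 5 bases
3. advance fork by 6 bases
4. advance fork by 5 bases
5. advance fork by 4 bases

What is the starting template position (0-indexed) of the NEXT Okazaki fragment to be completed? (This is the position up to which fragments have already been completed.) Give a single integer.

Step 1: advance 3 -> fork_pos = 0 + 3 = 3. Next multiple of 4 is 4 (not reached); still 0 fragment(s).
Step 2: advance 5 -> fork_pos = 3 + 5 = 8. Reached multiple(s) of 4: 4, 8 -> fragments 1-2 completed (2 total).
Step 3: advance 6 -> fork_pos = 8 + 6 = 14. Reached multiple(s) of 4: 12 -> fragment 3 completed (3 total).
Step 4: advance 5 -> fork_pos = 14 + 5 = 19. Reached multiple(s) of 4: 16 -> fragment 4 completed (4 total).
Step 5: advance 4 -> fork_pos = 19 + 4 = 23. Reached multiple(s) of 4: 20 -> fragment 5 completed (5 total).
5 fragment(s) completed, covering template[0:20] (5 x 4 = 20). The next fragment, fragment 6, covers template[20:24], so it starts at position 20.

Answer: 20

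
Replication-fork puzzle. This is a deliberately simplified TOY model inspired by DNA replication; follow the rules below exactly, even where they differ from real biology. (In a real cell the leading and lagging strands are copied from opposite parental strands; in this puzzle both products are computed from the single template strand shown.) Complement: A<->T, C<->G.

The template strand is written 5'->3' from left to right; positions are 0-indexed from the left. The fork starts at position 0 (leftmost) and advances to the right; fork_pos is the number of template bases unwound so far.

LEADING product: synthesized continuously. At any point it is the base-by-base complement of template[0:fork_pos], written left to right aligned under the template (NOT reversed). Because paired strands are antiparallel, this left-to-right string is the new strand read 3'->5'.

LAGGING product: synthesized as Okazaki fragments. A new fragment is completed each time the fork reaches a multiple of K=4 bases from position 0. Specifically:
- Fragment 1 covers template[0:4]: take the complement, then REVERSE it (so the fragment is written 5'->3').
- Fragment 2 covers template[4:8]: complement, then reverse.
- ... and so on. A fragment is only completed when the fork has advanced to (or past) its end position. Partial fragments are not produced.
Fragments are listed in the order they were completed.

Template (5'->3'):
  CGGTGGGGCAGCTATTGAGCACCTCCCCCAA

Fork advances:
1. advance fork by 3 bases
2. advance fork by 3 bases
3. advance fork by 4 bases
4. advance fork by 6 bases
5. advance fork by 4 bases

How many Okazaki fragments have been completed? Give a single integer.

Answer: 5

Derivation:
Step 1: advance 3 -> fork_pos = 0 + 3 = 3. Next multiple of 4 is 4 (not reached); still 0 fragment(s).
Step 2: advance 3 -> fork_pos = 3 + 3 = 6. Reached multiple(s) of 4: 4 -> fragment 1 completed (1 total).
Step 3: advance 4 -> fork_pos = 6 + 4 = 10. Reached multiple(s) of 4: 8 -> fragment 2 completed (2 total).
Step 4: advance 6 -> fork_pos = 10 + 6 = 16. Reached multiple(s) of 4: 12, 16 -> fragments 3-4 completed (4 total).
Step 5: advance 4 -> fork_pos = 16 + 4 = 20. Reached multiple(s) of 4: 20 -> fragment 5 completed (5 total).
Check: final fork_pos = 20; the multiples of 4 that are <= 20 are 4..20 -> 20 // 4 = 5 completed fragment(s).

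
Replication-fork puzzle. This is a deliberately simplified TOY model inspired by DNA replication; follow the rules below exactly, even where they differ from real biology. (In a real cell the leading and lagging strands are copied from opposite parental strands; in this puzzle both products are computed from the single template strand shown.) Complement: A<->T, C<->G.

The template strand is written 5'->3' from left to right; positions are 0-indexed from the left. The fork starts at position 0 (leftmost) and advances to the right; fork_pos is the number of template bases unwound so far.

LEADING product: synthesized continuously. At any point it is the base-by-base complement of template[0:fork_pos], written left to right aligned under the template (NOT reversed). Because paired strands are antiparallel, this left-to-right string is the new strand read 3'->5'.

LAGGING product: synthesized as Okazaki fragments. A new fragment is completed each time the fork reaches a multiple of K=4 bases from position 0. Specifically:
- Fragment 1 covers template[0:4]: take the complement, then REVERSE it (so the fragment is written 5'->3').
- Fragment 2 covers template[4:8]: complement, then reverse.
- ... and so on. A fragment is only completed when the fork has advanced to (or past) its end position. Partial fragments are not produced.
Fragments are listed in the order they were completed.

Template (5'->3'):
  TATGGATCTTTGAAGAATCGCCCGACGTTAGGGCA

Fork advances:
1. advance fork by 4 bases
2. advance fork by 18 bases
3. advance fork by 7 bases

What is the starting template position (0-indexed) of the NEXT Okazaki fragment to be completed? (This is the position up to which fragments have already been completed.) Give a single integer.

Step 1: advance 4 -> fork_pos = 0 + 4 = 4. Reached multiple(s) of 4: 4 -> fragment 1 completed (1 total).
Step 2: advance 18 -> fork_pos = 4 + 18 = 22. Reached multiple(s) of 4: 8, 12, 16, 20 -> fragments 2-5 completed (5 total).
Step 3: advance 7 -> fork_pos = 22 + 7 = 29. Reached multiple(s) of 4: 24, 28 -> fragments 6-7 completed (7 total).
7 fragment(s) completed, covering template[0:28] (7 x 4 = 28). The next fragment, fragment 8, covers template[28:32], so it starts at position 28.

Answer: 28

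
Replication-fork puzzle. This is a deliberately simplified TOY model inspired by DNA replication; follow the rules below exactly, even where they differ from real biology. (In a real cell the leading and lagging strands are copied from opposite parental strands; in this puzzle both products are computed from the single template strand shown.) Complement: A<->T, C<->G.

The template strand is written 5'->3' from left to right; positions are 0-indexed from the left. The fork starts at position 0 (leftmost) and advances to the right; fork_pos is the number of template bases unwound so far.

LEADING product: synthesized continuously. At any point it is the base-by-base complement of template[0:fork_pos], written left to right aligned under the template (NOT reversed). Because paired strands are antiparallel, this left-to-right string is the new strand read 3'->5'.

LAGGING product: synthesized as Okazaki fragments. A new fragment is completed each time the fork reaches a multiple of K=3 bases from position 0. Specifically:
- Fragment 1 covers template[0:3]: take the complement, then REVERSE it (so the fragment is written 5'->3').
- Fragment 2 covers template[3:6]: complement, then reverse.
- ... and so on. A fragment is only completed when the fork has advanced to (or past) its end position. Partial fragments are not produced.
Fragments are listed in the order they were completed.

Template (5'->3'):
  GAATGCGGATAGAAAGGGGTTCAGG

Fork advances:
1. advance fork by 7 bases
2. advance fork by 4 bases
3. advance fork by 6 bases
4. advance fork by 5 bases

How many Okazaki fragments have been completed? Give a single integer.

Step 1: advance 7 -> fork_pos = 0 + 7 = 7. Reached multiple(s) of 3: 3, 6 -> fragments 1-2 completed (2 total).
Step 2: advance 4 -> fork_pos = 7 + 4 = 11. Reached multiple(s) of 3: 9 -> fragment 3 completed (3 total).
Step 3: advance 6 -> fork_pos = 11 + 6 = 17. Reached multiple(s) of 3: 12, 15 -> fragments 4-5 completed (5 total).
Step 4: advance 5 -> fork_pos = 17 + 5 = 22. Reached multiple(s) of 3: 18, 21 -> fragments 6-7 completed (7 total).
Check: final fork_pos = 22; the multiples of 3 that are <= 22 are 3..21 -> 22 // 3 = 7 completed fragment(s).

Answer: 7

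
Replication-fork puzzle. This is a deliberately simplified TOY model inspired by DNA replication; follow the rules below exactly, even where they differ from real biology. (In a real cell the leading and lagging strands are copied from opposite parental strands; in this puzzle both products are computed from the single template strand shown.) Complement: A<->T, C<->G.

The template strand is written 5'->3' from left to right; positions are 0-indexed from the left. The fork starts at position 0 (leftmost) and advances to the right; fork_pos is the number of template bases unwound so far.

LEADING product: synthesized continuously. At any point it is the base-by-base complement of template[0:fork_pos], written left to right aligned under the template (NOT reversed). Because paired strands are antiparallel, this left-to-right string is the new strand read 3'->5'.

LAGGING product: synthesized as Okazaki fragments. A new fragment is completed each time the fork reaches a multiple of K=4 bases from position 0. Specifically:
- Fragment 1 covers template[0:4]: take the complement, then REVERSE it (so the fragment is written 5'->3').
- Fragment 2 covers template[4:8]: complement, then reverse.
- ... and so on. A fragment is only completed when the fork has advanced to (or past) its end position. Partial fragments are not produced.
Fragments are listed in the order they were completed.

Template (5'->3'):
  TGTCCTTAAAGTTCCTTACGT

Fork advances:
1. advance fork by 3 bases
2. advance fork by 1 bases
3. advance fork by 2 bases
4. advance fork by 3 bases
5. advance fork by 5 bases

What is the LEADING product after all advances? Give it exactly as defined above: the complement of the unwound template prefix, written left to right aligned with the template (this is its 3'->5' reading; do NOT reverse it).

Answer: ACAGGAATTTCAAG

Derivation:
Step 1: advance 3 -> fork_pos = 0 + 3 = 3.
Step 2: advance 1 -> fork_pos = 3 + 1 = 4.
Step 3: advance 2 -> fork_pos = 4 + 2 = 6.
Step 4: advance 3 -> fork_pos = 6 + 3 = 9.
Step 5: advance 5 -> fork_pos = 9 + 5 = 14.
Unwound prefix: template[0:14] = TGTCCTTAAAGTTC
Complement it base by base (A<->T, C<->G), keeping left-to-right order:
  [0:5] TGTCC -> ACAGG
  [5:10] TTAAA -> AATTT
  [10:14] GTTC -> CAAG
Concatenate: ACAGGAATTTCAAG (length 14; written aligned with the template, i.e. 3'->5').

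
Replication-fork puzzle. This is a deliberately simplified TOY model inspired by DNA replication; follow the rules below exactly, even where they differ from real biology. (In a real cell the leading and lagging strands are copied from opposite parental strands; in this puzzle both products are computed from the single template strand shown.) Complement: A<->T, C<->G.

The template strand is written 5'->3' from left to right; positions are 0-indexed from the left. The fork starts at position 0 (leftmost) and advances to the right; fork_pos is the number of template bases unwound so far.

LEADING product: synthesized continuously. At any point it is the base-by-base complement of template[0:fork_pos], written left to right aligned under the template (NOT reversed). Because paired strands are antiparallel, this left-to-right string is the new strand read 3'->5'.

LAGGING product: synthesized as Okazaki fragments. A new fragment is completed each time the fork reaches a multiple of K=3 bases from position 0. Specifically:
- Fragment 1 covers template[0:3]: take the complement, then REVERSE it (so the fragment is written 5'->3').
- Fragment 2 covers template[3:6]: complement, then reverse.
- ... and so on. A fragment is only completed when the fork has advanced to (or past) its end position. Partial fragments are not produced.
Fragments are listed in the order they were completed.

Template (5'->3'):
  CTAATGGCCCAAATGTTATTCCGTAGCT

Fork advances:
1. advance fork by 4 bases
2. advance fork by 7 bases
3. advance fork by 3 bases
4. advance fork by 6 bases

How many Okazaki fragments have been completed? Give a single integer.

Step 1: advance 4 -> fork_pos = 0 + 4 = 4. Reached multiple(s) of 3: 3 -> fragment 1 completed (1 total).
Step 2: advance 7 -> fork_pos = 4 + 7 = 11. Reached multiple(s) of 3: 6, 9 -> fragments 2-3 completed (3 total).
Step 3: advance 3 -> fork_pos = 11 + 3 = 14. Reached multiple(s) of 3: 12 -> fragment 4 completed (4 total).
Step 4: advance 6 -> fork_pos = 14 + 6 = 20. Reached multiple(s) of 3: 15, 18 -> fragments 5-6 completed (6 total).
Check: final fork_pos = 20; the multiples of 3 that are <= 20 are 3..18 -> 20 // 3 = 6 completed fragment(s).

Answer: 6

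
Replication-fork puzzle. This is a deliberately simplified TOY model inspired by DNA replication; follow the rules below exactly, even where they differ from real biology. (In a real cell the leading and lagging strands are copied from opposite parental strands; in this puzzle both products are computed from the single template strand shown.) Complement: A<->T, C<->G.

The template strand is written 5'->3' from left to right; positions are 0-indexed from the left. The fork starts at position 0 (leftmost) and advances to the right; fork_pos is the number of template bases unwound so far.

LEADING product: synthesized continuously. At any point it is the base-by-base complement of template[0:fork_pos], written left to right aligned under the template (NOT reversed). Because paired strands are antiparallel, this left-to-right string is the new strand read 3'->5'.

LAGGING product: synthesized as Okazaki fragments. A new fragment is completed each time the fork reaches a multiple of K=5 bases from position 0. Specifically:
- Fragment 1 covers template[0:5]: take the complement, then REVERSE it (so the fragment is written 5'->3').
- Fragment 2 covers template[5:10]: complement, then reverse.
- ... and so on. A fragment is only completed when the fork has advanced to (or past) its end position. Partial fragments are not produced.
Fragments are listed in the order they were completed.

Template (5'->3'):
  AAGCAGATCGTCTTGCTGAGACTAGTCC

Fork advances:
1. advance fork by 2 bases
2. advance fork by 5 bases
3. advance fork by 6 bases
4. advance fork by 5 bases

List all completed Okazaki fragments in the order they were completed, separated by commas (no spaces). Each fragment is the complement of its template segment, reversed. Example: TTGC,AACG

Answer: TGCTT,CGATC,CAAGA

Derivation:
Step 1: advance 2 -> fork_pos = 0 + 2 = 2. Next multiple of 5 is 5 (not reached); still 0 fragment(s).
Step 2: advance 5 -> fork_pos = 2 + 5 = 7. Reached multiple(s) of 5: 5 -> fragment 1 completed (1 total).
Step 3: advance 6 -> fork_pos = 7 + 6 = 13. Reached multiple(s) of 5: 10 -> fragment 2 completed (2 total).
Step 4: advance 5 -> fork_pos = 13 + 5 = 18. Reached multiple(s) of 5: 15 -> fragment 3 completed (3 total).
Final fork_pos = 18, so 3 fragment(s) are complete. Build each: template segment -> complement -> reverse.
Fragment 1: template[0:5] = AAGCA -> complement TTCGT -> reversed TGCTT
Fragment 2: template[5:10] = GATCG -> complement CTAGC -> reversed CGATC
Fragment 3: template[10:15] = TCTTG -> complement AGAAC -> reversed CAAGA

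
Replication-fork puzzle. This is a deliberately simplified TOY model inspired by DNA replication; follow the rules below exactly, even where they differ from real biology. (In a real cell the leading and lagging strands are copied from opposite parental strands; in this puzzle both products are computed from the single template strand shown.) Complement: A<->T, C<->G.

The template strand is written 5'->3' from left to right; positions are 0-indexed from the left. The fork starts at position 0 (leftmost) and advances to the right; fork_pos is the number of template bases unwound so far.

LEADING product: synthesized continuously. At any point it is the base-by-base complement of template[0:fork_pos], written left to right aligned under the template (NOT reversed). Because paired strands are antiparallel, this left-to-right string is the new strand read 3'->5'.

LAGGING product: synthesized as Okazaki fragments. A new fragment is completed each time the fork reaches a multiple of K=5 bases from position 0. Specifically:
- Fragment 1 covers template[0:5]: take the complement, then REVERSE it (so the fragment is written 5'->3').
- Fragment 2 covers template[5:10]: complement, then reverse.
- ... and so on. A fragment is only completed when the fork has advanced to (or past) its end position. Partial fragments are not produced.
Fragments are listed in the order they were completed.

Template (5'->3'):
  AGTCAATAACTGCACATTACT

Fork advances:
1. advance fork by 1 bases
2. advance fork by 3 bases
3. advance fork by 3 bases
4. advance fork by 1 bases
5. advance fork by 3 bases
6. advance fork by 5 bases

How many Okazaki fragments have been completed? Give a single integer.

Answer: 3

Derivation:
Step 1: advance 1 -> fork_pos = 0 + 1 = 1. Next multiple of 5 is 5 (not reached); still 0 fragment(s).
Step 2: advance 3 -> fork_pos = 1 + 3 = 4. Next multiple of 5 is 5 (not reached); still 0 fragment(s).
Step 3: advance 3 -> fork_pos = 4 + 3 = 7. Reached multiple(s) of 5: 5 -> fragment 1 completed (1 total).
Step 4: advance 1 -> fork_pos = 7 + 1 = 8. Next multiple of 5 is 10 (not reached); still 1 fragment(s).
Step 5: advance 3 -> fork_pos = 8 + 3 = 11. Reached multiple(s) of 5: 10 -> fragment 2 completed (2 total).
Step 6: advance 5 -> fork_pos = 11 + 5 = 16. Reached multiple(s) of 5: 15 -> fragment 3 completed (3 total).
Check: final fork_pos = 16; the multiples of 5 that are <= 16 are 5..15 -> 16 // 5 = 3 completed fragment(s).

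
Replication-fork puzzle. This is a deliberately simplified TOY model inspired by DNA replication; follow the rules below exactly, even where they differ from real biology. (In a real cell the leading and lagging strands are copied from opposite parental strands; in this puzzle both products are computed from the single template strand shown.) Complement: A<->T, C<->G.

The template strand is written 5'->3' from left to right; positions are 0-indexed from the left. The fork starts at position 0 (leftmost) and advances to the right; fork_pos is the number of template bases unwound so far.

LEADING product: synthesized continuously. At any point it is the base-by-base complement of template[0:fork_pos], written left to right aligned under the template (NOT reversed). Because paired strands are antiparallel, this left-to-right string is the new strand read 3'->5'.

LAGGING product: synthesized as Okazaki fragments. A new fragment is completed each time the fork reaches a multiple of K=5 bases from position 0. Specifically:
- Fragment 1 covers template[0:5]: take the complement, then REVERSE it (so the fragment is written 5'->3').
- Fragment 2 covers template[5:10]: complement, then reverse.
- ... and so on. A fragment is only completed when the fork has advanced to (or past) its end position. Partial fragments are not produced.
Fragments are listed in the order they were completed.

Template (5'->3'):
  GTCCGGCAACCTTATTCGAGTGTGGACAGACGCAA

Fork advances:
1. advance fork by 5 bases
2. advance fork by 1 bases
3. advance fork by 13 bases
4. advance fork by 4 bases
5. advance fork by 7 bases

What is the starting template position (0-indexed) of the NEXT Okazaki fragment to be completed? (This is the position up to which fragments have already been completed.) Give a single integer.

Answer: 30

Derivation:
Step 1: advance 5 -> fork_pos = 0 + 5 = 5. Reached multiple(s) of 5: 5 -> fragment 1 completed (1 total).
Step 2: advance 1 -> fork_pos = 5 + 1 = 6. Next multiple of 5 is 10 (not reached); still 1 fragment(s).
Step 3: advance 13 -> fork_pos = 6 + 13 = 19. Reached multiple(s) of 5: 10, 15 -> fragments 2-3 completed (3 total).
Step 4: advance 4 -> fork_pos = 19 + 4 = 23. Reached multiple(s) of 5: 20 -> fragment 4 completed (4 total).
Step 5: advance 7 -> fork_pos = 23 + 7 = 30. Reached multiple(s) of 5: 25, 30 -> fragments 5-6 completed (6 total).
6 fragment(s) completed, covering template[0:30] (6 x 5 = 30). The next fragment, fragment 7, covers template[30:35], so it starts at position 30.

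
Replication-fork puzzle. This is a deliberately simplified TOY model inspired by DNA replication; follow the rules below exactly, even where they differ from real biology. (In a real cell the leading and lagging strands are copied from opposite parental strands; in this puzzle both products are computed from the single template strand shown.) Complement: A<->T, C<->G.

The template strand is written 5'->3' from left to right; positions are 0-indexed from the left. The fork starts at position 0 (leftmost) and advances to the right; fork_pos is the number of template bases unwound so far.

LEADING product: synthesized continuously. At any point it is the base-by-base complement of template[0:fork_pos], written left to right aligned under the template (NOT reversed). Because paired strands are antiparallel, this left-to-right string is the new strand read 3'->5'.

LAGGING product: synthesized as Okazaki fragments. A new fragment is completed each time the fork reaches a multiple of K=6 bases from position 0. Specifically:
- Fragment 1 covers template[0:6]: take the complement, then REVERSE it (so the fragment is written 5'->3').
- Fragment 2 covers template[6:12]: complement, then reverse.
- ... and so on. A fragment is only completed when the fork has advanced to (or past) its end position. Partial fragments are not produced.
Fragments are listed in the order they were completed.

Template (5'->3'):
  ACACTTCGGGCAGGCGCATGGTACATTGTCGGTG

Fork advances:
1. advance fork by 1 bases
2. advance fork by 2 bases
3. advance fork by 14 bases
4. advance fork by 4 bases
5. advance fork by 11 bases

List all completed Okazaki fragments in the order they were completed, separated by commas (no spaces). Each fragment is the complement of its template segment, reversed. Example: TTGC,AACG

Answer: AAGTGT,TGCCCG,TGCGCC,GTACCA,GACAAT

Derivation:
Step 1: advance 1 -> fork_pos = 0 + 1 = 1. Next multiple of 6 is 6 (not reached); still 0 fragment(s).
Step 2: advance 2 -> fork_pos = 1 + 2 = 3. Next multiple of 6 is 6 (not reached); still 0 fragment(s).
Step 3: advance 14 -> fork_pos = 3 + 14 = 17. Reached multiple(s) of 6: 6, 12 -> fragments 1-2 completed (2 total).
Step 4: advance 4 -> fork_pos = 17 + 4 = 21. Reached multiple(s) of 6: 18 -> fragment 3 completed (3 total).
Step 5: advance 11 -> fork_pos = 21 + 11 = 32. Reached multiple(s) of 6: 24, 30 -> fragments 4-5 completed (5 total).
Final fork_pos = 32, so 5 fragment(s) are complete. Build each: template segment -> complement -> reverse.
Fragment 1: template[0:6] = ACACTT -> complement TGTGAA -> reversed AAGTGT
Fragment 2: template[6:12] = CGGGCA -> complement GCCCGT -> reversed TGCCCG
Fragment 3: template[12:18] = GGCGCA -> complement CCGCGT -> reversed TGCGCC
Fragment 4: template[18:24] = TGGTAC -> complement ACCATG -> reversed GTACCA
Fragment 5: template[24:30] = ATTGTC -> complement TAACAG -> reversed GACAAT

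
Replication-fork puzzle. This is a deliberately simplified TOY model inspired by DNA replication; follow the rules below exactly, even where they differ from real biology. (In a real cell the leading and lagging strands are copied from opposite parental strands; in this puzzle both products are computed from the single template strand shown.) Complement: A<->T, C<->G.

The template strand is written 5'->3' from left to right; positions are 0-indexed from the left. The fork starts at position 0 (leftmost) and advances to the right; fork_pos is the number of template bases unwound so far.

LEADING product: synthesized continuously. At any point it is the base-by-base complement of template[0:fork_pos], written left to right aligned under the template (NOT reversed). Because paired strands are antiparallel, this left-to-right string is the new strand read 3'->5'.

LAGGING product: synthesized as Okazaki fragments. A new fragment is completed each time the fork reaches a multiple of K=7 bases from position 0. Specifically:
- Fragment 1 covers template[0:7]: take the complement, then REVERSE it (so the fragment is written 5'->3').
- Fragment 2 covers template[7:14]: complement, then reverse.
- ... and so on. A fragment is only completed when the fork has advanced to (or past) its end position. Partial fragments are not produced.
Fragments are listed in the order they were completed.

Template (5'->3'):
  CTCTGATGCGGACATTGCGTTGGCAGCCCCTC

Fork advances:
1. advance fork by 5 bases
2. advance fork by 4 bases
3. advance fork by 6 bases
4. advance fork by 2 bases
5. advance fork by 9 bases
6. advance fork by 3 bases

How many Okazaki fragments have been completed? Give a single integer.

Answer: 4

Derivation:
Step 1: advance 5 -> fork_pos = 0 + 5 = 5. Next multiple of 7 is 7 (not reached); still 0 fragment(s).
Step 2: advance 4 -> fork_pos = 5 + 4 = 9. Reached multiple(s) of 7: 7 -> fragment 1 completed (1 total).
Step 3: advance 6 -> fork_pos = 9 + 6 = 15. Reached multiple(s) of 7: 14 -> fragment 2 completed (2 total).
Step 4: advance 2 -> fork_pos = 15 + 2 = 17. Next multiple of 7 is 21 (not reached); still 2 fragment(s).
Step 5: advance 9 -> fork_pos = 17 + 9 = 26. Reached multiple(s) of 7: 21 -> fragment 3 completed (3 total).
Step 6: advance 3 -> fork_pos = 26 + 3 = 29. Reached multiple(s) of 7: 28 -> fragment 4 completed (4 total).
Check: final fork_pos = 29; the multiples of 7 that are <= 29 are 7..28 -> 29 // 7 = 4 completed fragment(s).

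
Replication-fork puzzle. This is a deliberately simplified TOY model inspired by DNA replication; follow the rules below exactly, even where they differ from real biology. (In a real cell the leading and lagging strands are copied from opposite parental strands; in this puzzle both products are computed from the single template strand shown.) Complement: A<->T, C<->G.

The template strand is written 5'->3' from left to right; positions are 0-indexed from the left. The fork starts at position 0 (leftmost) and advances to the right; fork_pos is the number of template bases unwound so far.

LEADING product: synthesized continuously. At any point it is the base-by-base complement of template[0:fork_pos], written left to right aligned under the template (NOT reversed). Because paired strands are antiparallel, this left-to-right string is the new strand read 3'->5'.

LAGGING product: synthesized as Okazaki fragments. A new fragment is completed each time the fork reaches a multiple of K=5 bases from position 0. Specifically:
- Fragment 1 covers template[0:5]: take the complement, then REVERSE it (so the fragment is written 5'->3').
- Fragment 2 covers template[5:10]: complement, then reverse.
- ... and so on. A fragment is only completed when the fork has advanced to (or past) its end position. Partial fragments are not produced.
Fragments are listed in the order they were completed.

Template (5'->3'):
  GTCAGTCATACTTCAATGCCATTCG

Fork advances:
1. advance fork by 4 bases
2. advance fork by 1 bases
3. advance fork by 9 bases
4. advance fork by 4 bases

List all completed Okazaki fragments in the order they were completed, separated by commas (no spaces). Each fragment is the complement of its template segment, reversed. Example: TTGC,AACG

Answer: CTGAC,TATGA,TGAAG

Derivation:
Step 1: advance 4 -> fork_pos = 0 + 4 = 4. Next multiple of 5 is 5 (not reached); still 0 fragment(s).
Step 2: advance 1 -> fork_pos = 4 + 1 = 5. Reached multiple(s) of 5: 5 -> fragment 1 completed (1 total).
Step 3: advance 9 -> fork_pos = 5 + 9 = 14. Reached multiple(s) of 5: 10 -> fragment 2 completed (2 total).
Step 4: advance 4 -> fork_pos = 14 + 4 = 18. Reached multiple(s) of 5: 15 -> fragment 3 completed (3 total).
Final fork_pos = 18, so 3 fragment(s) are complete. Build each: template segment -> complement -> reverse.
Fragment 1: template[0:5] = GTCAG -> complement CAGTC -> reversed CTGAC
Fragment 2: template[5:10] = TCATA -> complement AGTAT -> reversed TATGA
Fragment 3: template[10:15] = CTTCA -> complement GAAGT -> reversed TGAAG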